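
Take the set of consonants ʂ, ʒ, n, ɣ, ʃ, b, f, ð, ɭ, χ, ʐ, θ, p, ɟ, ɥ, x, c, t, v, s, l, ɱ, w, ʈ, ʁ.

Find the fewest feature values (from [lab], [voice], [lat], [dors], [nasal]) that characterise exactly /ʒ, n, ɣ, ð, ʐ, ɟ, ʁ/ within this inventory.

[+voice, -lat, -lab]

Every target segment is [+voice], [-lateral], [-labial]; each remaining inventory member fails at least one of these. Each conjunct is needed — [-lateral, -labial] alone would also admit /ʂ, ʃ, χ, θ, …/; [+voice, -labial] alone would also admit /ɭ, l/; [+voice, -lateral] alone would also admit /b, ɥ, v, ɱ, …/ — and no other combination of two listed features has exactly this extension, so three is the minimum.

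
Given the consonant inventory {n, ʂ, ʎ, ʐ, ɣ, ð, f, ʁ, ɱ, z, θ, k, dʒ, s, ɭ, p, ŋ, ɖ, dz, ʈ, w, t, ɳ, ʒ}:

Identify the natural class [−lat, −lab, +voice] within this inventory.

Among the inventory, the [−lateral] segments are /n, ʂ, ʐ, ɣ, ð, f, ʁ, ɱ, z, θ, k, dʒ, s, p, ŋ, ɖ, dz, ʈ, w, t, ɳ, ʒ/.
Among these, [−labial] gives /n, ʂ, ʐ, ɣ, ð, ʁ, z, θ, k, dʒ, s, ŋ, ɖ, dz, ʈ, t, ɳ, ʒ/.
Within that set, [+voice] leaves /n, ʐ, ɣ, ð, ʁ, z, dʒ, ŋ, ɖ, dz, ɳ, ʒ/.

n, ʐ, ɣ, ð, ʁ, z, dʒ, ŋ, ɖ, dz, ɳ, ʒ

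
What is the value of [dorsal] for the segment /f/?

[−dorsal]

/f/ is the voiceless labiodental fricative. The feature [dorsal] marks segments articulated with the tongue body; /f/ lacks this property, so it is [−dorsal].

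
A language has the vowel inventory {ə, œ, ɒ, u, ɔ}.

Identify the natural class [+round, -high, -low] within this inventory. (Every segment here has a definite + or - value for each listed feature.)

œ, ɔ

Eliminate segments failing any feature: /ə/ is [-round]; /ɒ/ is [+low]; /u/ is [+high]. The remaining /œ, ɔ/ satisfy [+round], [-high], [-low].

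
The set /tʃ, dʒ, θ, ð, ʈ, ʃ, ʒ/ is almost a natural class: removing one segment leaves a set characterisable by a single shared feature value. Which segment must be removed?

ʈ

[distributed] groups all but one: /tʃ, ð, θ, ʃ, dʒ, ʒ/ share [+distributed] while /ʈ/ (voiceless retroflex stop) alone is [−distributed]. Removing any other segment would not leave a single-feature class that excludes it.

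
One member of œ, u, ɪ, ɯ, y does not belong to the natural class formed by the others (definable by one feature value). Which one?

/u, ɯ, ɪ, y/ are all [+high], but /œ/ (mid front rounded lax vowel) is [-high]. No other single segment can be removed to leave a set sharing one feature value that the removed segment lacks, so /œ/ is the odd one out.

œ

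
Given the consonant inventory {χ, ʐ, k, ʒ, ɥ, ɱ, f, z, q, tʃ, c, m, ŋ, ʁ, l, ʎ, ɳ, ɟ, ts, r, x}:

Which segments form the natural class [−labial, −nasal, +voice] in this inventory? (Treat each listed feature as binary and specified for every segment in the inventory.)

ʐ, ʒ, z, ʁ, l, ʎ, ɟ, r

Checking each segment against [−labial], [−nasal], [+voice]: /ʐ/ (voiced retroflex fricative), /ʒ/ (voiced postalveolar fricative), /z/ (voiced alveolar fricative), /ʁ/ (voiced uvular fricative), /l/ (alveolar lateral approximant), /ʎ/ (palatal lateral approximant), among others, satisfy every feature; every other segment in the inventory fails at least one.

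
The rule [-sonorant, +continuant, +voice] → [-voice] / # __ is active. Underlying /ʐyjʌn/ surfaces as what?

[ʂyjʌn]

Only the initial segment /ʐ/ is both word-initial and matches the structural description. It is a voiced retroflex fricative, so [-sonorant, +continuant, +voice] holds; changing it to [-voice] with all other features held fixed yields /ʂ/ (voiceless retroflex fricative). No other segment meets both the structural description and the environment, so the output is [ʂyjʌn].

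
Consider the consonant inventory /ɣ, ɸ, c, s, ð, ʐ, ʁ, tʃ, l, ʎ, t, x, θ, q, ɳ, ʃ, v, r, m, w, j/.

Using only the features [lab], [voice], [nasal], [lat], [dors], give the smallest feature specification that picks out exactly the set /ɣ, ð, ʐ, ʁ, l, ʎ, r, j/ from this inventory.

[+voice, −nasal, −lab]

Every target segment is [+voice], [−nasal], [−labial]; each remaining inventory member fails at least one of these. Each conjunct is needed — [−nasal, −labial] alone would also admit /c, s, tʃ, t, …/; [+voice, −labial] alone would also admit /ɳ/; [+voice, −nasal] alone would also admit /v, w/ — and no other combination of two listed features has exactly this extension, so three is the minimum.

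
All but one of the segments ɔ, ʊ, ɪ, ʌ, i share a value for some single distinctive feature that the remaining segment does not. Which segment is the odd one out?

i

/ɪ, ʊ, ɔ, ʌ/ are all [-tense], but /i/ (high front unrounded tense vowel) is [+tense]. No other single segment can be removed to leave a set sharing one feature value that the removed segment lacks, so /i/ is the odd one out.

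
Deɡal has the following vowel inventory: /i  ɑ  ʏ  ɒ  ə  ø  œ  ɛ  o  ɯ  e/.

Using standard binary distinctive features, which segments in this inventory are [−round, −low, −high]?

Eliminate segments failing any feature: /i, ɯ/ are [+high]; /ɑ/ is [+low]; /ʏ, ɒ, ø, œ, o/ are [+round]. The remaining /ə, ɛ, e/ satisfy [−round], [−low], [−high].

ə, ɛ, e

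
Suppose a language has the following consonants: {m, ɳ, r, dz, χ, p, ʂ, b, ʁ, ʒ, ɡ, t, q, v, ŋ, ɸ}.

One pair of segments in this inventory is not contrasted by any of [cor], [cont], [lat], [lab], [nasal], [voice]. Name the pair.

r, ʒ

On the given features, /r/ and /ʒ/ have an identical profile: [+coronal], [+continuant], [−lateral], [−labial], [−nasal], [+voice]. No other two segments in the inventory coincide on all 6 features. (They do differ in [sonorant], [strident] and [anterior], which are not among the given features.)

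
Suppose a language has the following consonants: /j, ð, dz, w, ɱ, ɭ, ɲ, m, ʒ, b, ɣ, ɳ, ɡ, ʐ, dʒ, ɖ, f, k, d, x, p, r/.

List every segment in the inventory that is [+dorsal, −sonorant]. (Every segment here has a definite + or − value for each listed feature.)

Checking each segment against [+dorsal], [−sonorant]: /ɣ/ (voiced velar fricative), /ɡ/ (voiced velar stop), /k/ (voiceless velar stop), /x/ (voiceless velar fricative) satisfy every feature; every other segment in the inventory fails at least one.

ɣ, ɡ, k, x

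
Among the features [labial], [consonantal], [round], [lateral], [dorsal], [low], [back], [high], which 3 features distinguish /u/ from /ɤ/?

/u/ is the high back rounded tense vowel and /ɤ/ is the mid back unrounded tense vowel. Both are [−consonantal], [−lateral], [+dorsal], [−low], [+back]. /u/ is [+labial] while /ɤ/ is [−labial]; /u/ is [+round] while /ɤ/ is [−round]; /u/ is [+high] while /ɤ/ is [−high], so the distinguishing features are [labial], [round], [high].

[labial], [round], [high]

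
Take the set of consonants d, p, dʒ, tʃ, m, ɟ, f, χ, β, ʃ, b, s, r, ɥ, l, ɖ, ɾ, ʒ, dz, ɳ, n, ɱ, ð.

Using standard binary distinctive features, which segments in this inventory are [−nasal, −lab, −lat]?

d, dʒ, tʃ, ɟ, χ, ʃ, s, r, ɖ, ɾ, ʒ, dz, ð

The [−nasal] segments are /d, p, dʒ, tʃ, ɟ, f, χ, β, ʃ, b, s, r, ɥ, l, ɖ, ɾ, ʒ, dz, ð/.
Within that set, [−labial] gives /d, dʒ, tʃ, ɟ, χ, ʃ, s, r, l, ɖ, ɾ, ʒ, dz, ð/.
Of those, [−lateral] leaves /d, dʒ, tʃ, ɟ, χ, ʃ, s, r, ɖ, ɾ, ʒ, dz, ð/.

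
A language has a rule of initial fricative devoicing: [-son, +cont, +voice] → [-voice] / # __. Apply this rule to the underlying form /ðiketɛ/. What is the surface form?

The only segment in the rule's environment that also matches [-son, +cont, +voice] is /ð/. Applying [-voice] turns the voiced dental fricative into /θ/ (voiceless dental fricative), giving [θiketɛ].

[θiketɛ]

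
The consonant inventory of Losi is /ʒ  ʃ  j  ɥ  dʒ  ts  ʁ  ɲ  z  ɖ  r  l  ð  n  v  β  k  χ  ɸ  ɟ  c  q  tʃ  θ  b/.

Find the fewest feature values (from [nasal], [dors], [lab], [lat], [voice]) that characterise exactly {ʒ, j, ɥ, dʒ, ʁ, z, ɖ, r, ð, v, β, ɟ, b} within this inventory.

[+voice, −nasal, −lat]

The class [+voice], [−nasal], [−lateral] has exactly /ʒ, j, ɥ, dʒ, ʁ, z, ɖ, r, ð, v, β, ɟ, b/ as its extension in this inventory. No smaller conjunction from the listed features achieves this: [−nasal, −lateral] alone would also admit /ʃ, ts, k, χ, …/; [+voice, −lateral] alone would also admit /ɲ, n/; [+voice, −nasal] alone would also admit /l/; and checking the remaining two-feature bundles turns up none with this extension.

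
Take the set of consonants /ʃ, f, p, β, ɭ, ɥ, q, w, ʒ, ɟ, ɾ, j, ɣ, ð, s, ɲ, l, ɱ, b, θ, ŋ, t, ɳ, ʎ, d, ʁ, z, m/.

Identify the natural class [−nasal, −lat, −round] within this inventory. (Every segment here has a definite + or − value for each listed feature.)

ʃ, f, p, β, q, ʒ, ɟ, ɾ, j, ɣ, ð, s, b, θ, t, d, ʁ, z

First, the [−nasal] segments are /ʃ, f, p, β, ɭ, ɥ, q, w, ʒ, ɟ, ɾ, j, ɣ, ð, s, l, b, θ, t, ʎ, d, ʁ, z/.
Intersecting with [−lateral] gives /ʃ, f, p, β, ɥ, q, w, ʒ, ɟ, ɾ, j, ɣ, ð, s, b, θ, t, d, ʁ, z/.
Among these, [−round] leaves /ʃ, f, p, β, q, ʒ, ɟ, ɾ, j, ɣ, ð, s, b, θ, t, d, ʁ, z/.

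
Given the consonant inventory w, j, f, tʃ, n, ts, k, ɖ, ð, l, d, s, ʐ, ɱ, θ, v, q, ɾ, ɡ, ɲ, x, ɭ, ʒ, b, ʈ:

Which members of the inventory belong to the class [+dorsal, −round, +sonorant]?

Eliminate segments failing any feature: /w/ is [+round]; /f, tʃ, n, ts, ɖ, ð, l, d, s, ʐ, ɱ, θ, v, ɾ, ɭ, ʒ, b, ʈ/ are [−dorsal]; /k, q, ɡ, x/ are [−sonorant]. The remaining /j, ɲ/ satisfy [+dorsal], [−round], [+sonorant].

j, ɲ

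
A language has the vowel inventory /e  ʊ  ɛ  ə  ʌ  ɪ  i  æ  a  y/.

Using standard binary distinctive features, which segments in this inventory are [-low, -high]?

Among the inventory, the [-low] segments are /e, ʊ, ɛ, ə, ʌ, ɪ, i, y/.
Then [-high] leaves /e, ɛ, ə, ʌ/.

e, ɛ, ə, ʌ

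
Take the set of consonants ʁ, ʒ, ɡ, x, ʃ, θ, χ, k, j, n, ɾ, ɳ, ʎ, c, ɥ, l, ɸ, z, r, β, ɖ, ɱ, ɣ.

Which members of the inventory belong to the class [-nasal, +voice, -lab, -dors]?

Eliminate segments failing any feature: /ʁ, ɡ, j, ʎ, ɣ/ are [+dorsal]; /x, ʃ, θ, χ, k, c, ɸ/ are [-voice]; /n, ɳ, ɱ/ are [+nasal]; /ɥ, β/ are [+labial]. The remaining /ʒ, ɾ, l, z, r, ɖ/ satisfy [-nasal], [+voice], [-labial], [-dorsal].

ʒ, ɾ, l, z, r, ɖ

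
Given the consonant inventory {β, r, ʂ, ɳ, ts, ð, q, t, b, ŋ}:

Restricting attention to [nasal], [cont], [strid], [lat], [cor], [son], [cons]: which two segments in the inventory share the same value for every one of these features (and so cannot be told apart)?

On the given features, /b/ and /q/ have an identical profile: [−nasal], [−continuant], [−strident], [−lateral], [−coronal], [−sonorant], [+consonantal]. No other two segments in the inventory coincide on all 7 features. (They do differ in [voice], [labial] and [dorsal], which are not among the given features.)

b, q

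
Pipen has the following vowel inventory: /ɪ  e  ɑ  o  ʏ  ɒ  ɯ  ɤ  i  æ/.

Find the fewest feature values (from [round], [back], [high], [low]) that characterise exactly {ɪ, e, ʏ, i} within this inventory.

The class [-low], [-back] has exactly /ɪ, e, ʏ, i/ as its extension in this inventory. No smaller conjunction from the listed features achieves this: [-back] alone would also admit /æ/; [-low] alone would also admit /o, ɯ, ɤ/; and checking the remaining single features turns up none with this extension.

[-low, -back]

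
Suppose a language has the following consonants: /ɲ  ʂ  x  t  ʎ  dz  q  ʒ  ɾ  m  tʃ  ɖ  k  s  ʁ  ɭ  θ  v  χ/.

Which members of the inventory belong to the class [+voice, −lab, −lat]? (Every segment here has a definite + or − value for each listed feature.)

ɲ, dz, ʒ, ɾ, ɖ, ʁ

The [+voice] segments are /ɲ, ʎ, dz, ʒ, ɾ, m, ɖ, ʁ, ɭ, v/.
Of those, [−labial] gives /ɲ, ʎ, dz, ʒ, ɾ, ɖ, ʁ, ɭ/.
Among these, [−lateral] leaves /ɲ, dz, ʒ, ɾ, ɖ, ʁ/.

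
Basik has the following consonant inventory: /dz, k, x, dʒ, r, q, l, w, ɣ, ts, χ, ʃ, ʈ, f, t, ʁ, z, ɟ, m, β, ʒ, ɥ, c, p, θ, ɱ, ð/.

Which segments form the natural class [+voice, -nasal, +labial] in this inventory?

w, β, ɥ

Checking each segment against [+voice], [-nasal], [+labial]: /w/ (labial-velar glide), /β/ (voiced bilabial fricative), /ɥ/ (labial-palatal glide) satisfy every feature; every other segment in the inventory fails at least one.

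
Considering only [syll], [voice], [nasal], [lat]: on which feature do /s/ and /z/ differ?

The two segments share [-syllabic], [-nasal], [-lateral]. The only feature from the list on which they differ: /s/ is [-voice] while /z/ is [+voice].

[voice]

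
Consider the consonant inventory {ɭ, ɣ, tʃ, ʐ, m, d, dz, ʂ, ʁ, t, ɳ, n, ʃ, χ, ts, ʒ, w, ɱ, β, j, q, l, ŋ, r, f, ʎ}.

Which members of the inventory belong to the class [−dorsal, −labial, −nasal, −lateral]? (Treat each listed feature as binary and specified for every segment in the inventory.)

tʃ, ʐ, d, dz, ʂ, t, ʃ, ts, ʒ, r

Eliminate segments failing any feature: /ɭ, l/ are [+lateral]; /ɣ, ʁ, χ, w, j, q, ŋ, ʎ/ are [+dorsal]; /m, ɱ, β, f/ are [+labial]; /ɳ, n/ are [+nasal]. The remaining /tʃ, ʐ, d, dz, ʂ, t, ʃ, ts, ʒ, r/ satisfy [−dorsal], [−labial], [−nasal], [−lateral].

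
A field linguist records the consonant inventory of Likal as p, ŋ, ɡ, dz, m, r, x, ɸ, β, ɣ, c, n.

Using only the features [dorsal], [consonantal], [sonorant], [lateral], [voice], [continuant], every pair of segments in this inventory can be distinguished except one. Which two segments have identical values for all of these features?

m, n

On the given features, /m/ and /n/ have an identical profile: [-dorsal], [+consonantal], [+sonorant], [-lateral], [+voice], [-continuant]. No other two segments in the inventory coincide on all 6 features. (They do differ in [labial] and [coronal], which are not among the given features.)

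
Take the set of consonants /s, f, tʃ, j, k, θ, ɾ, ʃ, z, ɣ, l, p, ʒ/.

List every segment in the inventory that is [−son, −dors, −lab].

The [−sonorant] segments are /s, f, tʃ, k, θ, ʃ, z, ɣ, p, ʒ/.
Among these, [−dorsal] gives /s, f, tʃ, θ, ʃ, z, p, ʒ/.
Intersecting with [−labial] leaves /s, tʃ, θ, ʃ, z, ʒ/.

s, tʃ, θ, ʃ, z, ʒ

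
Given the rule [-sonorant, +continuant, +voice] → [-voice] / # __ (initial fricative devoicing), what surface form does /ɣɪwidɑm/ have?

[xɪwidɑm]

The only segment in the rule's environment that also matches [-sonorant, +continuant, +voice] is /ɣ/. Applying [-voice] turns the voiced velar fricative into /x/ (voiceless velar fricative), giving [xɪwidɑm].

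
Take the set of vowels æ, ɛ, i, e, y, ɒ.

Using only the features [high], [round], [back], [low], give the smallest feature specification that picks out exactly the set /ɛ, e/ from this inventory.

Every target segment is [-high], [-low]; each remaining inventory member fails at least one of these. Each conjunct is needed — [-low] alone would also admit /i, y/; [-high] alone would also admit /æ, ɒ/ — and no other single listed feature has exactly this extension, so two is the minimum.

[-high, -low]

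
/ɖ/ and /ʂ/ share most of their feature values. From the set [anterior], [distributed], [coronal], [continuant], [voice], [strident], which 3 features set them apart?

/ɖ/ (voiced retroflex stop) and /ʂ/ (voiceless retroflex fricative) agree on [-anterior], [-distributed], [+coronal]. They differ on [voice] (/ɖ/ [+], /ʂ/ [-]), [continuant] (/ɖ/ [-], /ʂ/ [+]), [strident] (/ɖ/ [-], /ʂ/ [+]).

[voice], [continuant], [strident]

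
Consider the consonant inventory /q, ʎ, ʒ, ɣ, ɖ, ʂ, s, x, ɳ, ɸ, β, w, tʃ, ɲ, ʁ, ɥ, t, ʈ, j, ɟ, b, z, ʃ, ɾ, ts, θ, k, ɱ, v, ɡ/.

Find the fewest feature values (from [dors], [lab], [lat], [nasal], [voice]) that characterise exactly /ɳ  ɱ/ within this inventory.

The class [+nasal], [-dorsal] has exactly /ɳ, ɱ/ as its extension in this inventory. No smaller conjunction from the listed features achieves this: [-dorsal] alone would also admit /ʒ, ɖ, ʂ, s, …/; [+nasal] alone would also admit /ɲ/; and checking the remaining single features turns up none with this extension.

[+nasal, -dors]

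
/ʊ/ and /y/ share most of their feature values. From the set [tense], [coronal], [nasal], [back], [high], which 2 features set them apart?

/ʊ/ is the high back rounded lax vowel and /y/ is the high front rounded tense vowel. Both are [-coronal], [-nasal], [+high]. /ʊ/ is [+back] while /y/ is [-back]; /ʊ/ is [-tense] while /y/ is [+tense], so the distinguishing features are [back], [tense].

[back], [tense]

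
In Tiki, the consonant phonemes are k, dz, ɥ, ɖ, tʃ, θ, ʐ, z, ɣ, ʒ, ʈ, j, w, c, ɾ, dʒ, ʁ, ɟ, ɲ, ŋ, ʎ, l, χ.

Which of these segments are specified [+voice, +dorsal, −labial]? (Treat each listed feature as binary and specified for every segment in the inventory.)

ɣ, j, ʁ, ɟ, ɲ, ŋ, ʎ

Among the inventory, the [+voice] segments are /dz, ɥ, ɖ, ʐ, z, ɣ, ʒ, j, w, ɾ, dʒ, ʁ, ɟ, ɲ, ŋ, ʎ, l/.
Intersecting with [+dorsal] gives /ɥ, ɣ, j, w, ʁ, ɟ, ɲ, ŋ, ʎ/.
Within that set, [−labial] leaves /ɣ, j, ʁ, ɟ, ɲ, ŋ, ʎ/.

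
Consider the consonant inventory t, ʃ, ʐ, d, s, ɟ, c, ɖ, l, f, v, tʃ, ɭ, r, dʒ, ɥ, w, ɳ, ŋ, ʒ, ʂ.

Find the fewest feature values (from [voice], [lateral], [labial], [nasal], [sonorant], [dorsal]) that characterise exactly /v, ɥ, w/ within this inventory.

Every target segment is [+voice], [+labial]; each remaining inventory member fails at least one of these. Each conjunct is needed — [+labial] alone would also admit /f/; [+voice] alone would also admit /ʐ, d, ɟ, ɖ, …/ — and no other single listed feature has exactly this extension, so two is the minimum.

[+voice, +labial]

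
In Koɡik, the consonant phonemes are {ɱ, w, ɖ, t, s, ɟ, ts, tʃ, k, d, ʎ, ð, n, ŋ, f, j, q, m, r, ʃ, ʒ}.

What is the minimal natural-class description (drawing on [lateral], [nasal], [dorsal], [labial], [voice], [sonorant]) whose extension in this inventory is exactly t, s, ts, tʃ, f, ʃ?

[-voice, -dorsal]

Every target segment is [-voice], [-dorsal]; each remaining inventory member fails at least one of these. Each conjunct is needed — [-dorsal] alone would also admit /ɱ, ɖ, d, ð, …/; [-voice] alone would also admit /k, q/ — and no other single listed feature has exactly this extension, so two is the minimum.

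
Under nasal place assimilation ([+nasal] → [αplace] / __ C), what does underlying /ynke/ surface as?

[yŋke]

/n/ sits before the [+dorsal] consonant /k/, so it takes on [+dorsal] and surfaces as /ŋ/. The rest of the form is unaffected: [yŋke].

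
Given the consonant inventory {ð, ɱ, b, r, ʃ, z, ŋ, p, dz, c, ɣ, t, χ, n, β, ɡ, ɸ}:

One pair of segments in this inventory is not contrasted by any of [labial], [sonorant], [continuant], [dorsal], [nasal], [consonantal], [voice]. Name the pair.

z, ð

Both /z/ and /ð/ are [−labial], [−sonorant], [+continuant], [−dorsal], [−nasal], [+consonantal], [+voice]. Since the list omits [strident] and [distributed] — which do distinguish the voiced alveolar fricative from the voiced dental fricative — this pair collapses; all other pairs remain distinct.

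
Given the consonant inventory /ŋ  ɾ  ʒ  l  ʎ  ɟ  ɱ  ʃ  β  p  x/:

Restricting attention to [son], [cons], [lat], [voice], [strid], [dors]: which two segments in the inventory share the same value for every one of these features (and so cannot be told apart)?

ɱ, ɾ

On the given features, /ɱ/ and /ɾ/ have an identical profile: [+sonorant], [+consonantal], [-lateral], [+voice], [-strident], [-dorsal]. No other two segments in the inventory coincide on all 6 features. (They do differ in [nasal], [labial] and [coronal], which are not among the given features.)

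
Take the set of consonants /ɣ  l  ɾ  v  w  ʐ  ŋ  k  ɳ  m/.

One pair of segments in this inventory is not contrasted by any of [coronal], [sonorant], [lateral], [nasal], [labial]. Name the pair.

On the given features, /k/ and /ɣ/ have an identical profile: [−coronal], [−sonorant], [−lateral], [−nasal], [−labial]. No other two segments in the inventory coincide on all 5 features. (They do differ in [voice] and [continuant], which are not among the given features.)

k, ɣ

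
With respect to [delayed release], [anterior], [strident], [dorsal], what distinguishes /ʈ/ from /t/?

[anterior]

/ʈ/ (voiceless retroflex stop) and /t/ (voiceless alveolar stop) agree on [-delayed release], [-strident], [-dorsal]. They differ on [anterior] (/ʈ/ [-], /t/ [+]).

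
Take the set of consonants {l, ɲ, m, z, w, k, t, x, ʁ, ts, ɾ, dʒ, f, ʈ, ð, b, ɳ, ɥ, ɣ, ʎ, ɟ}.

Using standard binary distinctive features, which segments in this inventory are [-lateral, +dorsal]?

Checking each segment against [-lateral], [+dorsal]: /ɲ/ (palatal nasal), /w/ (labial-velar glide), /k/ (voiceless velar stop), /x/ (voiceless velar fricative), /ʁ/ (voiced uvular fricative), /ɥ/ (labial-palatal glide), among others, satisfy every feature; every other segment in the inventory fails at least one.

ɲ, w, k, x, ʁ, ɥ, ɣ, ɟ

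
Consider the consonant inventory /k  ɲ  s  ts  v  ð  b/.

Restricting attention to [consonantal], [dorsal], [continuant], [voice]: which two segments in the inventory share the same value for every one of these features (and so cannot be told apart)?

v, ð

/v/ (voiced labiodental fricative) and /ð/ (voiced dental fricative) are both [+consonantal], [−dorsal], [+continuant], [+voice], so none of the listed features separates them. (They do differ in [labial] and [coronal], which are not among the given features.) Every other pair in the inventory differs on at least one listed feature.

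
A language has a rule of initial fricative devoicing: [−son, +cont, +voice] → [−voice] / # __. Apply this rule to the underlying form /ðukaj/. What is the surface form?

[θukaj]

Only the initial segment /ð/ is both word-initial and matches the structural description. It is a voiced dental fricative, so [−son, +cont, +voice] holds; changing it to [−voice] with all other features held fixed yields /θ/ (voiceless dental fricative). No other segment meets both the structural description and the environment, so the output is [θukaj].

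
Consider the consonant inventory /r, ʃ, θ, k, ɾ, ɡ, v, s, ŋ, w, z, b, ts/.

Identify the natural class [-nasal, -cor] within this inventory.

k, ɡ, v, w, b

Eliminate segments failing any feature: /r, ʃ, θ, ɾ, s, z, ts/ are [+coronal]; /ŋ/ is [+nasal]. The remaining /k, ɡ, v, w, b/ satisfy [-nasal], [-coronal].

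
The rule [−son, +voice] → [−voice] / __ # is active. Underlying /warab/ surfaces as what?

[warap]

The only segment in the rule's environment that also matches [−son, +voice] is /b/. Applying [−voice] turns the voiced bilabial stop into /p/ (voiceless bilabial stop), giving [warap].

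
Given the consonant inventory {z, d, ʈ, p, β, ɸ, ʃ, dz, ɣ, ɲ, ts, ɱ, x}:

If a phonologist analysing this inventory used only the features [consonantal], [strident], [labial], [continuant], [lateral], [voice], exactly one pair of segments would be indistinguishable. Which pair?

ɲ, d

/ɲ/ (palatal nasal) and /d/ (voiced alveolar stop) are both [+consonantal], [−strident], [−labial], [−continuant], [−lateral], [+voice], so none of the listed features separates them. (They do differ in [sonorant], [nasal] and [dorsal], which are not among the given features.) Every other pair in the inventory differs on at least one listed feature.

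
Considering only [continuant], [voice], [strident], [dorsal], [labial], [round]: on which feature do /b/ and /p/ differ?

[voice]

/b/ is the voiced bilabial stop and /p/ is the voiceless bilabial stop. Both are [−continuant], [−strident], [−dorsal], [+labial], [−round]. /b/ is [+voice] while /p/ is [−voice], so the distinguishing feature is [voice].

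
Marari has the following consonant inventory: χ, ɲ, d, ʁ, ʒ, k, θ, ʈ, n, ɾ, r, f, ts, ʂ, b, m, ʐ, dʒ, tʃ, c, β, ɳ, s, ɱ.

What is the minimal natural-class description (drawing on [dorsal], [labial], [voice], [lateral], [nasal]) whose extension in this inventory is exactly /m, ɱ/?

[+nasal, +labial]

/m, ɱ/ are all [+nasal], [+labial], and no other segment in the inventory matches both values. Dropping any one of them over-generates: [+labial] alone would also admit /f, b, β/; [+nasal] alone would also admit /ɲ, n, ɳ/. No other single listed feature picks out exactly this set either, so fewer than two features will not do.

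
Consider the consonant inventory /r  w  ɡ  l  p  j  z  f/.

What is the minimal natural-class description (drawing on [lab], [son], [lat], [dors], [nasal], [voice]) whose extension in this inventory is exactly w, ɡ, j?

[+dors]

Every target segment is [+dorsal] and no other inventory member is, so one feature is enough.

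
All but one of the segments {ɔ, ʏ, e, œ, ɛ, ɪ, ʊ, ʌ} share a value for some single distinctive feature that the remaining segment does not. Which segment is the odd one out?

/ʊ, ɪ, ɛ, ɔ, œ, ʌ, ʏ/ are all [−tense], but /e/ (mid front unrounded tense vowel) is [+tense]. No other single segment can be removed to leave a set sharing one feature value that the removed segment lacks, so /e/ is the odd one out.

e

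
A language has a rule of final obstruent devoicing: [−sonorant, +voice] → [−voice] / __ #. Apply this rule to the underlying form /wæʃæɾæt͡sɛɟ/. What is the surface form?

/ɟ/ satisfies [−sonorant, +voice] and sits in __ #. The [−voice] counterpart of the voiced palatal stop is /c/. Other segments in /wæʃæɾæt͡sɛɟ/ either fail the structural description or are not in the environment, so the surface form is [wæʃæɾæt͡sɛc].

[wæʃæɾæt͡sɛc]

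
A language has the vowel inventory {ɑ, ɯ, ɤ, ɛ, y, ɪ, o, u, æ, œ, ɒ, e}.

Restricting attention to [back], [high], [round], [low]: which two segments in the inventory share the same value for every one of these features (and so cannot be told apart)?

e, ɛ

On the given features, /e/ and /ɛ/ have an identical profile: [-back], [-high], [-round], [-low]. No other two segments in the inventory coincide on all 4 features. (They do differ in [tense], which is not among the given features.)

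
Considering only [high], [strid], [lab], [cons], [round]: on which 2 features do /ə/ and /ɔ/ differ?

/ə/ (mid central vowel (schwa)) and /ɔ/ (mid back rounded lax vowel) agree on [−high], [−strident], [−consonantal]. They differ on [labial] (/ə/ [−], /ɔ/ [+]), [round] (/ə/ [−], /ɔ/ [+]).

[labial], [round]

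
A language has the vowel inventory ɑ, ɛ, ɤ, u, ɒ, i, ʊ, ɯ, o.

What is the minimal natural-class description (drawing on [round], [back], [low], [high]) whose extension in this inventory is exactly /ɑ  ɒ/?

[+low]

/ɑ, ɒ/ are exactly the [+low] segments in the inventory, so a single feature suffices.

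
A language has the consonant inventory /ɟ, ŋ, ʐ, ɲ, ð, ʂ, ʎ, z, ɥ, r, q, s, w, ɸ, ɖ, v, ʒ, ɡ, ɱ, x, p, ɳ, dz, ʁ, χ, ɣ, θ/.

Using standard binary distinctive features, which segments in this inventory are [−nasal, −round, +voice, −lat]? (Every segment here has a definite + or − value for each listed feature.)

The [−nasal] segments are /ɟ, ʐ, ð, ʂ, ʎ, z, ɥ, r, q, s, w, ɸ, ɖ, v, ʒ, ɡ, x, p, dz, ʁ, χ, ɣ, θ/.
Among these, [−round] gives /ɟ, ʐ, ð, ʂ, ʎ, z, r, q, s, ɸ, ɖ, v, ʒ, ɡ, x, p, dz, ʁ, χ, ɣ, θ/.
Intersecting with [+voice] gives /ɟ, ʐ, ð, ʎ, z, r, ɖ, v, ʒ, ɡ, dz, ʁ, ɣ/.
Then [−lateral] leaves /ɟ, ʐ, ð, z, r, ɖ, v, ʒ, ɡ, dz, ʁ, ɣ/.

ɟ, ʐ, ð, z, r, ɖ, v, ʒ, ɡ, dz, ʁ, ɣ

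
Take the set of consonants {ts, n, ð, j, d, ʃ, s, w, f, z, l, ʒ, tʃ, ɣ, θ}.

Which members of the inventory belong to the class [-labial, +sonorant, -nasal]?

Checking each segment against [-labial], [+sonorant], [-nasal]: /j/ (palatal glide), /l/ (alveolar lateral approximant) satisfy every feature; every other segment in the inventory fails at least one.

j, l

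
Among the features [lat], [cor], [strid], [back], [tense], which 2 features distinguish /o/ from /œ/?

/o/ is the mid back rounded tense vowel and /œ/ is the mid front rounded lax vowel. Both are [−lateral], [−coronal], [−strident]. /o/ is [+back] while /œ/ is [−back]; /o/ is [+tense] while /œ/ is [−tense], so the distinguishing features are [back], [tense].

[back], [tense]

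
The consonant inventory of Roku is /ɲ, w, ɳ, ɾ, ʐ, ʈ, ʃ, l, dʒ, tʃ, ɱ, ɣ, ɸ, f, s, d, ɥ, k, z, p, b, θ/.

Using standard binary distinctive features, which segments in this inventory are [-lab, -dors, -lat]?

Eliminate segments failing any feature: /ɲ, ɣ, k/ are [+dorsal]; /w, ɱ, ɸ, f, ɥ, p, b/ are [+labial]; /l/ is [+lateral]. The remaining /ɳ, ɾ, ʐ, ʈ, ʃ, dʒ, tʃ, s, d, z, θ/ satisfy [-labial], [-dorsal], [-lateral].

ɳ, ɾ, ʐ, ʈ, ʃ, dʒ, tʃ, s, d, z, θ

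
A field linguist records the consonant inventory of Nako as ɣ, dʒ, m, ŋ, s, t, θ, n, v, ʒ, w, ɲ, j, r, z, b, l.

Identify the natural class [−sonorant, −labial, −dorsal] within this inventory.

dʒ, s, t, θ, ʒ, z

Among the inventory, the [−sonorant] segments are /ɣ, dʒ, s, t, θ, v, ʒ, z, b/.
Of those, [−labial] gives /ɣ, dʒ, s, t, θ, ʒ, z/.
Then [−dorsal] leaves /dʒ, s, t, θ, ʒ, z/.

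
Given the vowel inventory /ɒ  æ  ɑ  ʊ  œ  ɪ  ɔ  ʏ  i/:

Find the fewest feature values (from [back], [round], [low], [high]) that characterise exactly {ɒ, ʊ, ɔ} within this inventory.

[+back, +round]

Every target segment is [+back], [+round]; each remaining inventory member fails at least one of these. Each conjunct is needed — [+round] alone would also admit /œ, ʏ/; [+back] alone would also admit /ɑ/ — and no other single listed feature has exactly this extension, so two is the minimum.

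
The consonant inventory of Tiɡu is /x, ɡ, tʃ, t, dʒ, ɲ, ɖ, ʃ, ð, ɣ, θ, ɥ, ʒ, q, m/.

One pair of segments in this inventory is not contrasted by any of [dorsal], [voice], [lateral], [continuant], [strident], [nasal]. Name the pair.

Both /ɥ/ and /ɣ/ are [+dorsal], [+voice], [-lateral], [+continuant], [-strident], [-nasal]. Since the list omits [sonorant], [labial], [round] and [back] — which do distinguish the labial-palatal glide from the voiced velar fricative — this pair collapses; all other pairs remain distinct.

ɥ, ɣ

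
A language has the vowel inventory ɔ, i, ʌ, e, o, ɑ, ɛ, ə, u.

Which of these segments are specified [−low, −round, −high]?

Checking each segment against [−low], [−round], [−high]: /ʌ/ (mid back unrounded lax vowel), /e/ (mid front unrounded tense vowel), /ɛ/ (mid front unrounded lax vowel), /ə/ (mid central vowel (schwa)) satisfy every feature; every other segment in the inventory fails at least one.

ʌ, e, ɛ, ə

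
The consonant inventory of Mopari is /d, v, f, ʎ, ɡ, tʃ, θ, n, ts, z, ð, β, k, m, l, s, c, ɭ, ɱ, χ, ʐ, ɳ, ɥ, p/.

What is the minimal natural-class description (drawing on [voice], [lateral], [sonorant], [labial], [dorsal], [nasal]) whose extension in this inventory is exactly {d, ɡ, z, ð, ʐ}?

Every target segment is [-sonorant], [+voice], [-labial]; each remaining inventory member fails at least one of these. Each conjunct is needed — [+voice, -labial] alone would also admit /ʎ, n, l, ɭ, …/; [-sonorant, -labial] alone would also admit /tʃ, θ, ts, k, …/; [-sonorant, +voice] alone would also admit /v, β/ — and no other combination of two listed features has exactly this extension, so three is the minimum.

[-sonorant, +voice, -labial]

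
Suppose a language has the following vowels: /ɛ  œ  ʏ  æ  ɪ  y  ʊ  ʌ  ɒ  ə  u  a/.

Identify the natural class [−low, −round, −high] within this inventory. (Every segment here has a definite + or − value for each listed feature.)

Checking each segment against [−low], [−round], [−high]: /ɛ/ (mid front unrounded lax vowel), /ʌ/ (mid back unrounded lax vowel), /ə/ (mid central vowel (schwa)) satisfy every feature; every other segment in the inventory fails at least one.

ɛ, ʌ, ə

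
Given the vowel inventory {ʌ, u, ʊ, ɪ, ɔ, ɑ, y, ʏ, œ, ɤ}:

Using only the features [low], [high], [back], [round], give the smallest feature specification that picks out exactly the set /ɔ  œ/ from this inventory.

[−high, +round]

The class [−high], [+round] has exactly /ɔ, œ/ as its extension in this inventory. No smaller conjunction from the listed features achieves this: [+round] alone would also admit /u, ʊ, y, ʏ/; [−high] alone would also admit /ʌ, ɑ, ɤ/; and checking the remaining single features turns up none with this extension.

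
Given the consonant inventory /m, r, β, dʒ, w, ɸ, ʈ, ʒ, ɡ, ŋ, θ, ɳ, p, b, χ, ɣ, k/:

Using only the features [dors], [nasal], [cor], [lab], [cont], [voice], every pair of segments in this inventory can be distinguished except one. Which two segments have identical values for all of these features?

/ʒ/ (voiced postalveolar fricative) and /r/ (alveolar trill) are both [-dorsal], [-nasal], [+coronal], [-labial], [+continuant], [+voice], so none of the listed features separates them. (They do differ in [sonorant], [strident] and [anterior], which are not among the given features.) Every other pair in the inventory differs on at least one listed feature.

ʒ, r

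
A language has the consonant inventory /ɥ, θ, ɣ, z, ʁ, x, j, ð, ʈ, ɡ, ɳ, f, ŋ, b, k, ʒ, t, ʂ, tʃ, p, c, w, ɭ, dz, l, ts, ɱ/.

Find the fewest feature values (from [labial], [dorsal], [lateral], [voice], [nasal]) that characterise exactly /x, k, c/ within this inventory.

[−voice, +dorsal]

Every target segment is [−voice], [+dorsal]; each remaining inventory member fails at least one of these. Each conjunct is needed — [+dorsal] alone would also admit /ɥ, ɣ, ʁ, j, …/; [−voice] alone would also admit /θ, ʈ, f, t, …/ — and no other single listed feature has exactly this extension, so two is the minimum.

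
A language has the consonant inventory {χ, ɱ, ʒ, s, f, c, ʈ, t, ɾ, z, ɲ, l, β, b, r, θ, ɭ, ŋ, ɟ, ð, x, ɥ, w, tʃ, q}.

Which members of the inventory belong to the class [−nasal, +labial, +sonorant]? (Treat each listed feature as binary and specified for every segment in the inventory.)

Checking each segment against [−nasal], [+labial], [+sonorant]: /ɥ/ (labial-palatal glide), /w/ (labial-velar glide) satisfy every feature; every other segment in the inventory fails at least one.

ɥ, w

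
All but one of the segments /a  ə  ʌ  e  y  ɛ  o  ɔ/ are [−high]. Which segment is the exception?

Every segment except /y/ is [−high]. /y/ (high front rounded tense vowel) is [+high], so it is the exception.

y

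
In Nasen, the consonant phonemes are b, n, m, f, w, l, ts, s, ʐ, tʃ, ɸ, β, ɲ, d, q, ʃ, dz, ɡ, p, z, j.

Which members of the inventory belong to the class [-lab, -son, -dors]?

ts, s, ʐ, tʃ, d, ʃ, dz, z

First, the [-labial] segments are /n, l, ts, s, ʐ, tʃ, ɲ, d, q, ʃ, dz, ɡ, z, j/.
Of those, [-sonorant] gives /ts, s, ʐ, tʃ, d, q, ʃ, dz, ɡ, z/.
Within that set, [-dorsal] leaves /ts, s, ʐ, tʃ, d, ʃ, dz, z/.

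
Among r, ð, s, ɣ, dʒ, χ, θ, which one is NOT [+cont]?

/dʒ/ is the voiced postalveolar affricate, which is [−continuant]; the rest — /ð, θ, s, ɣ, r, χ/ — are [+continuant].

dʒ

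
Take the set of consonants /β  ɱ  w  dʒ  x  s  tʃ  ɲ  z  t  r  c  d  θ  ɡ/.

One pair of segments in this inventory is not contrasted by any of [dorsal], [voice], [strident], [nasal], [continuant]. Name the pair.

β, r

Both /β/ and /r/ are [−dorsal], [+voice], [−strident], [−nasal], [+continuant]. Since the list omits [sonorant], [labial] and [coronal] — which do distinguish the voiced bilabial fricative from the alveolar trill — this pair collapses; all other pairs remain distinct.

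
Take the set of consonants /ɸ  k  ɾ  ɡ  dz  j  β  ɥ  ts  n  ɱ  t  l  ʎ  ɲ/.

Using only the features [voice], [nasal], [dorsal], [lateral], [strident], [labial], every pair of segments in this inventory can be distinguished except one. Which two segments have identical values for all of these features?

j, ɡ

Both /j/ and /ɡ/ are [+voice], [-nasal], [+dorsal], [-lateral], [-strident], [-labial]. Since the list omits [sonorant], [continuant] and [back] — which do distinguish the palatal glide from the voiced velar stop — this pair collapses; all other pairs remain distinct.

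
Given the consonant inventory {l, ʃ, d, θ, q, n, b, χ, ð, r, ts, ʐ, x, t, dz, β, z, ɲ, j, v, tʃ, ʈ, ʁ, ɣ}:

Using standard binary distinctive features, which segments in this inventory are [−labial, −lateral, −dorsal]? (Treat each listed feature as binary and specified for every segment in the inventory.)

Eliminate segments failing any feature: /l/ is [+lateral]; /q, χ, x, ɲ, j, ʁ, ɣ/ are [+dorsal]; /b, β, v/ are [+labial]. The remaining /ʃ, d, θ, n, ð, r, ts, ʐ, t, dz, z, tʃ, ʈ/ satisfy [−labial], [−lateral], [−dorsal].

ʃ, d, θ, n, ð, r, ts, ʐ, t, dz, z, tʃ, ʈ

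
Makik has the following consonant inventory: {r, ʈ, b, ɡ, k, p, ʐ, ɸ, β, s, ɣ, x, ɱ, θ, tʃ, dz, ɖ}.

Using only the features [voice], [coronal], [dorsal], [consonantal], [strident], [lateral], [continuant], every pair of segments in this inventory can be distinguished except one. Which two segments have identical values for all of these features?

b, ɱ

Both /b/ and /ɱ/ are [+voice], [−coronal], [−dorsal], [+consonantal], [−strident], [−lateral], [−continuant]. Since the list omits [sonorant] and [nasal] — which do distinguish the voiced bilabial stop from the labiodental nasal — this pair collapses; all other pairs remain distinct.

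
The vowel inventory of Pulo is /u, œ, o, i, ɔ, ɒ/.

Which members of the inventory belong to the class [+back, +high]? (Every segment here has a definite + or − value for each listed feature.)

Eliminate segments failing any feature: /œ, i/ are [−back]; /o, ɔ, ɒ/ are [−high]. The remaining /u/ satisfy [+back], [+high].

u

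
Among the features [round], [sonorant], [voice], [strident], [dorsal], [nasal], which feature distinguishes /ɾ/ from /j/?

[dorsal]

/ɾ/ (alveolar tap) and /j/ (palatal glide) agree on [−round], [+sonorant], [+voice], [−strident], [−nasal]. They differ on [dorsal] (/ɾ/ [−], /j/ [+]).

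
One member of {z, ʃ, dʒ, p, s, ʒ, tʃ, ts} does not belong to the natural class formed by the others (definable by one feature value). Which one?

p

/z, s, dʒ, ts, tʃ, ʒ, ʃ/ are all [+strident], but /p/ (voiceless bilabial stop) is [-strident]. No other single segment can be removed to leave a set sharing one feature value that the removed segment lacks, so /p/ is the odd one out.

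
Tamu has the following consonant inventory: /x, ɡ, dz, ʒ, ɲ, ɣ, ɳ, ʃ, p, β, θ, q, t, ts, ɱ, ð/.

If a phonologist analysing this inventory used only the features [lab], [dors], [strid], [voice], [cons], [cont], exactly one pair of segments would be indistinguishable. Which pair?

ɡ, ɲ

/ɡ/ (voiced velar stop) and /ɲ/ (palatal nasal) are both [−labial], [+dorsal], [−strident], [+voice], [+consonantal], [−continuant], so none of the listed features separates them. (They do differ in [sonorant], [nasal] and [back], which are not among the given features.) Every other pair in the inventory differs on at least one listed feature.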